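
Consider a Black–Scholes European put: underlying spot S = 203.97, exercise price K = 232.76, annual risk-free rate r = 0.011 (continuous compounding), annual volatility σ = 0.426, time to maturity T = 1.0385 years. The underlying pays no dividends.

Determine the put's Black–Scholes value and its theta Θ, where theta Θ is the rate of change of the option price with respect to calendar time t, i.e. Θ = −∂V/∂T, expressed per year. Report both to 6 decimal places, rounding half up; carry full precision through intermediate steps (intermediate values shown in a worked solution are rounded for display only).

σ√T = 0.426·√1.0385 = 0.434123
d₁ = (ln(S/K) + (r+σ²/2)T) / (σ√T) = (ln(203.97/232.76) + (0.011+0.426²/2)·1.0385) / 0.434123 = (-0.132035 + 0.105655) / 0.434123 = -0.060766
d₂ = d₁ − σ√T = -0.060766 − 0.434123 = -0.494889
e^{−rT} = e^{−0.011·1.0385} = 0.988642
N(−d₁) = 0.524227,  N(−d₂) = 0.689661
Put price V = K·e^{−rT}·N(−d₂) − S·N(−d₁) = 158.702138 − 106.926648 = 51.775490
φ(d₁) = (1/√(2π))·e^{−d₁²/2} = 0.398206
Θ = −S·φ(d₁)·σ/(2√T) + r·K·e^{−rT}·N(−d₂) = −16.976607 + 1.745724 = -15.230883

price = 51.775490
Θ = -15.230883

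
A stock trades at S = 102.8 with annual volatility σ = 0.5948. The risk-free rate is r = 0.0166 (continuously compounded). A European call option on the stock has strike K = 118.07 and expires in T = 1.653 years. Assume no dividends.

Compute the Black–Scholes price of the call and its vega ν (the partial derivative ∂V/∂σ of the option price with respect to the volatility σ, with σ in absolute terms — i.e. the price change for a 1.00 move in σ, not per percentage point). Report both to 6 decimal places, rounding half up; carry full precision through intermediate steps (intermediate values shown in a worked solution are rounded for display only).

σ√T = 0.5948·√1.653 = 0.764729
d₁ = (ln(S/K) + (r+σ²/2)T) / (σ√T) = (ln(102.8/118.07) + (0.0166+0.5948²/2)·1.653) / 0.764729 = (-0.138492 + 0.319845) / 0.764729 = 0.237146
d₂ = d₁ − σ√T = 0.237146 − 0.764729 = -0.527583
e^{−rT} = e^{−0.0166·1.653} = 0.972933
N(d₁) = 0.593728,  N(d₂) = 0.298895
Call price V = S·N(d₁) − K·e^{−rT}·N(d₂) = 61.035269 − 34.335282 = 26.699987
φ(d₁) = (1/√(2π))·e^{−d₁²/2} = 0.387881
ν = S·φ(d₁)·√T = 51.265785

price = 26.699987
ν = 51.265785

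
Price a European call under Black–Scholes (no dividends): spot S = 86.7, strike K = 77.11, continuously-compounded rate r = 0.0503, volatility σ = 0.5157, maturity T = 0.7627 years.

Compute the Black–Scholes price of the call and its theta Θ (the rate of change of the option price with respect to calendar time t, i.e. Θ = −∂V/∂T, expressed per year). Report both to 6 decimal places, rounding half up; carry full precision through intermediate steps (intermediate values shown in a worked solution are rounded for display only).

σ√T = 0.5157·√0.7627 = 0.450375
d₁ = (ln(S/K) + (r+σ²/2)T) / (σ√T) = (ln(86.7/77.11) + (0.0503+0.5157²/2)·0.7627) / 0.450375 = (0.117221 + 0.139783) / 0.450375 = 0.570644
d₂ = d₁ − σ√T = 0.570644 − 0.450375 = 0.120269
e^{−rT} = e^{−0.0503·0.7627} = 0.962363
N(d₁) = 0.715879,  N(d₂) = 0.547865
Call price V = S·N(d₁) − K·e^{−rT}·N(d₂) = 62.066739 − 40.655844 = 21.410895
φ(d₁) = (1/√(2π))·e^{−d₁²/2} = 0.339000
Θ = −S·φ(d₁)·σ/(2√T) − r·K·e^{−rT}·N(d₂) = −8.677785 − 2.044989 = -10.722774

price = 21.410895
Θ = -10.722774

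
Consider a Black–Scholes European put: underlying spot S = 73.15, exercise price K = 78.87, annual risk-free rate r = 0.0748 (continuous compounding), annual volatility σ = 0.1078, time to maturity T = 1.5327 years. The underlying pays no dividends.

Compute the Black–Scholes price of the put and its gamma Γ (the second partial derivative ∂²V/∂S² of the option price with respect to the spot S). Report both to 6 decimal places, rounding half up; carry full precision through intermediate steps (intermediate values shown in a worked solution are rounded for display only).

price = 2.569664
Γ = 0.038278

σ√T = 0.1078·√1.5327 = 0.133459
d₁ = (ln(S/K) + (r+σ²/2)T) / (σ√T) = (ln(73.15/78.87) + (0.0748+0.1078²/2)·1.5327) / 0.133459 = (-0.075289 + 0.123552) / 0.133459 = 0.361631
d₂ = d₁ − σ√T = 0.361631 − 0.133459 = 0.228172
e^{−rT} = e^{−0.0748·1.5327} = 0.891682
N(−d₁) = 0.358814,  N(−d₂) = 0.409756
Put price V = K·e^{−rT}·N(−d₂) − S·N(−d₁) = 28.816913 − 26.247249 = 2.569664
φ(d₁) = (1/√(2π))·e^{−d₁²/2} = 0.373691
Γ = φ(d₁) / (S·σ·√T) = 0.038278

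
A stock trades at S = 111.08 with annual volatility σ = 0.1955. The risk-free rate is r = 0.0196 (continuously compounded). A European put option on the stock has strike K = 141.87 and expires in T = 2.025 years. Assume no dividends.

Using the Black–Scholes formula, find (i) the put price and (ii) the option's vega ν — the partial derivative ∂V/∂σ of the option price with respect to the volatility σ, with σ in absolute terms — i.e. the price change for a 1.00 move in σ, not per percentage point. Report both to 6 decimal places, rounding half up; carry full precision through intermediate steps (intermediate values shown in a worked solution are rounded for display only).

price = 29.838413
ν = 52.746244

σ√T = 0.1955·√2.025 = 0.278201
d₁ = (ln(S/K) + (r+σ²/2)T) / (σ√T) = (ln(111.08/141.87) + (0.0196+0.1955²/2)·2.025) / 0.278201 = (-0.244660 + 0.078388) / 0.278201 = -0.597670
d₂ = d₁ − σ√T = -0.597670 − 0.278201 = -0.875871
e^{−rT} = e^{−0.0196·2.025} = 0.961087
N(−d₁) = 0.724970,  N(−d₂) = 0.809450
Put price V = K·e^{−rT}·N(−d₂) − S·N(−d₁) = 110.368054 − 80.529641 = 29.838413
φ(d₁) = (1/√(2π))·e^{−d₁²/2} = 0.333690
ν = S·φ(d₁)·√T = 52.746244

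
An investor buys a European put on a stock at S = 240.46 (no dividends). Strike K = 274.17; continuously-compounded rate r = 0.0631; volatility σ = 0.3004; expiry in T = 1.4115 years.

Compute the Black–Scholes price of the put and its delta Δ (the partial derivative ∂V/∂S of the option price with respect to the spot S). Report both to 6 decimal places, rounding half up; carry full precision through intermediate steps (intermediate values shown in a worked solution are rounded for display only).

price = 40.201530
Δ = -0.475917

σ√T = 0.3004·√1.4115 = 0.356895
d₁ = (ln(S/K) + (r+σ²/2)T) / (σ√T) = (ln(240.46/274.17) + (0.0631+0.3004²/2)·1.4115) / 0.356895 = (-0.131195 + 0.152753) / 0.356895 = 0.060404
d₂ = d₁ − σ√T = 0.060404 − 0.356895 = -0.296490
e^{−rT} = e^{−0.0631·1.4115} = 0.914786
N(−d₁) = 0.475917,  N(−d₂) = 0.616572
Put price V = K·e^{−rT}·N(−d₂) − S·N(−d₁) = 154.640472 − 114.438942 = 40.201530
Δ = −N(−d₁) = -0.475917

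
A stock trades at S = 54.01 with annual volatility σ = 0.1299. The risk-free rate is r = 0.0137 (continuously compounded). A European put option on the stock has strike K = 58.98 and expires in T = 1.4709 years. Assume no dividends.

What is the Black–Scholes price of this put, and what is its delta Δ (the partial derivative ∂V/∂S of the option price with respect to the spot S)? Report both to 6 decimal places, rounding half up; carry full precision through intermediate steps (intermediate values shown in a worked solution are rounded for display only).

σ√T = 0.1299·√1.4709 = 0.157544
d₁ = (ln(S/K) + (r+σ²/2)T) / (σ√T) = (ln(54.01/58.98) + (0.0137+0.1299²/2)·1.4709) / 0.157544 = (-0.088029 + 0.032561) / 0.157544 = -0.352080
d₂ = d₁ − σ√T = -0.352080 − 0.157544 = -0.509623
e^{−rT} = e^{−0.0137·1.4709} = 0.980050
N(−d₁) = 0.637611,  N(−d₂) = 0.694842
Put price V = K·e^{−rT}·N(−d₂) − S·N(−d₁) = 40.164222 − 34.437353 = 5.726869
Δ = −N(−d₁) = -0.637611

price = 5.726869
Δ = -0.637611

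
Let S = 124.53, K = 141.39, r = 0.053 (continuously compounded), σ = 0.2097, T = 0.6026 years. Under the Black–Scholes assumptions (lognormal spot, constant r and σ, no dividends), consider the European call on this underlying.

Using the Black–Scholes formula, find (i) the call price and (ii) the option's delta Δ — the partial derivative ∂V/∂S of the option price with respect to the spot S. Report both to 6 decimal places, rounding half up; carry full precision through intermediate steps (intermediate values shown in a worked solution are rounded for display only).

σ√T = 0.2097·√0.6026 = 0.162784
d₁ = (ln(S/K) + (r+σ²/2)T) / (σ√T) = (ln(124.53/141.39) + (0.053+0.2097²/2)·0.6026) / 0.162784 = (-0.126975 + 0.045187) / 0.162784 = -0.502432
d₂ = d₁ − σ√T = -0.502432 − 0.162784 = -0.665217
e^{−rT} = e^{−0.053·0.6026} = 0.968567
N(d₁) = 0.307682,  N(d₂) = 0.252956
Call price V = S·N(d₁) − K·e^{−rT}·N(d₂) = 38.315605 − 34.641216 = 3.674389
Δ = N(d₁) = 0.307682

price = 3.674389
Δ = 0.307682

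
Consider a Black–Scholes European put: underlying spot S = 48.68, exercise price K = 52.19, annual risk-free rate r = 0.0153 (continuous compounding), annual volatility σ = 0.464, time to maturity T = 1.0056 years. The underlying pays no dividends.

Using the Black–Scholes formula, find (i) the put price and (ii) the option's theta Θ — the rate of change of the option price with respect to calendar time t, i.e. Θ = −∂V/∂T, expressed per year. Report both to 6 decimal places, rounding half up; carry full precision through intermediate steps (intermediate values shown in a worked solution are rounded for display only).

σ√T = 0.464·√1.0056 = 0.465297
d₁ = (ln(S/K) + (r+σ²/2)T) / (σ√T) = (ln(48.68/52.19) + (0.0153+0.464²/2)·1.0056) / 0.465297 = (-0.069623 + 0.123637) / 0.465297 = 0.116085
d₂ = d₁ − σ√T = 0.116085 − 0.465297 = -0.349213
e^{−rT} = e^{−0.0153·1.0056} = 0.984732
N(−d₁) = 0.453793,  N(−d₂) = 0.636535
Put price V = K·e^{−rT}·N(−d₂) − S·N(−d₁) = 32.713560 − 22.090630 = 10.622930
φ(d₁) = (1/√(2π))·e^{−d₁²/2} = 0.396263
Θ = −S·φ(d₁)·σ/(2√T) + r·K·e^{−rT}·N(−d₂) = −4.462824 + 0.500517 = -3.962307

price = 10.622930
Θ = -3.962307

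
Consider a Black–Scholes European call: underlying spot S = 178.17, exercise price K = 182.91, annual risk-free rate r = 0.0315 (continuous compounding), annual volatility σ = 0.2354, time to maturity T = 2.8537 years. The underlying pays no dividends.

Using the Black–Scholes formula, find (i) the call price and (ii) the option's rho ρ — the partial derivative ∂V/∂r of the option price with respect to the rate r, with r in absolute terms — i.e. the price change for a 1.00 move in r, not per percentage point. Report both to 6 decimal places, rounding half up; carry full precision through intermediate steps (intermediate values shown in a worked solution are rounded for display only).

price = 33.050026
ρ = 231.164433

σ√T = 0.2354·√2.8537 = 0.397659
d₁ = (ln(S/K) + (r+σ²/2)T) / (σ√T) = (ln(178.17/182.91) + (0.0315+0.2354²/2)·2.8537) / 0.397659 = (-0.026256 + 0.168958) / 0.397659 = 0.358855
d₂ = d₁ − σ√T = 0.358855 − 0.397659 = -0.038804
e^{−rT} = e^{−0.0315·2.8537} = 0.914030
N(d₁) = 0.640148,  N(d₂) = 0.484523
Call price V = S·N(d₁) − K·e^{−rT}·N(d₂) = 114.055189 − 81.005163 = 33.050026
ρ = K·T·e^{−rT}·N(d₂) = 231.164433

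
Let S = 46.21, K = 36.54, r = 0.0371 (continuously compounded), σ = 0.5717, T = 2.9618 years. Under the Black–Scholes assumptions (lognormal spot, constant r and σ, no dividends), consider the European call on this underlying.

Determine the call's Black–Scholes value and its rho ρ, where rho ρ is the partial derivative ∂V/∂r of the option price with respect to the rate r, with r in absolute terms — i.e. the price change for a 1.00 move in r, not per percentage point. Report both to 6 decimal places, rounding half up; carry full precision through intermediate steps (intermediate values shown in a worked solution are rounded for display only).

price = 22.451021
ρ = 43.020854

σ√T = 0.5717·√2.9618 = 0.983889
d₁ = (ln(S/K) + (r+σ²/2)T) / (σ√T) = (ln(46.21/36.54) + (0.0371+0.5717²/2)·2.9618) / 0.983889 = (0.234789 + 0.593901) / 0.983889 = 0.842260
d₂ = d₁ − σ√T = 0.842260 − 0.983889 = -0.141629
e^{−rT} = e^{−0.0371·2.9618} = 0.895939
N(d₁) = 0.800179,  N(d₂) = 0.443687
Call price V = S·N(d₁) − K·e^{−rT}·N(d₂) = 36.976260 − 14.525239 = 22.451021
ρ = K·T·e^{−rT}·N(d₂) = 43.020854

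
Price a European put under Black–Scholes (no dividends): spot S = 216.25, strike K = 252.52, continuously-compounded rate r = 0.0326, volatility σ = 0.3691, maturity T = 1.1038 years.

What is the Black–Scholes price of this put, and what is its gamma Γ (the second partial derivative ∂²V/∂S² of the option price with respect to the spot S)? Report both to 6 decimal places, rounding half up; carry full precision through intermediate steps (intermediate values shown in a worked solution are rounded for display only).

σ√T = 0.3691·√1.1038 = 0.387783
d₁ = (ln(S/K) + (r+σ²/2)T) / (σ√T) = (ln(216.25/252.52) + (0.0326+0.3691²/2)·1.1038) / 0.387783 = (-0.155055 + 0.111172) / 0.387783 = -0.113165
d₂ = d₁ − σ√T = -0.113165 − 0.387783 = -0.500948
e^{−rT} = e^{−0.0326·1.1038} = 0.964656
N(−d₁) = 0.545050,  N(−d₂) = 0.691796
Put price V = K·e^{−rT}·N(−d₂) − S·N(−d₁) = 168.518027 − 117.867074 = 50.650953
φ(d₁) = (1/√(2π))·e^{−d₁²/2} = 0.396396
Γ = φ(d₁) / (S·σ·√T) = 0.004727

price = 50.650953
Γ = 0.004727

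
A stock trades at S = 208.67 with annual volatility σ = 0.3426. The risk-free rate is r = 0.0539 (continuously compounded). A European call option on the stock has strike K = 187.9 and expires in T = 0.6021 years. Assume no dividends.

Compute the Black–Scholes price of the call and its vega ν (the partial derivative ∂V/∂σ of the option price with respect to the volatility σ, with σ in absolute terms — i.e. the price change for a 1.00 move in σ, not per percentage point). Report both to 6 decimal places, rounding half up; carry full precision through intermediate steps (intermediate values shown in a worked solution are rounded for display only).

price = 36.708559
ν = 52.315845

σ√T = 0.3426·√0.6021 = 0.265841
d₁ = (ln(S/K) + (r+σ²/2)T) / (σ√T) = (ln(208.67/187.9) + (0.0539+0.3426²/2)·0.6021) / 0.265841 = (0.104844 + 0.067789) / 0.265841 = 0.649385
d₂ = d₁ − σ√T = 0.649385 − 0.265841 = 0.383544
e^{−rT} = e^{−0.0539·0.6021} = 0.968068
N(d₁) = 0.741955,  N(d₂) = 0.649342
Call price V = S·N(d₁) − K·e^{−rT}·N(d₂) = 154.823788 − 118.115229 = 36.708559
φ(d₁) = (1/√(2π))·e^{−d₁²/2} = 0.323101
ν = S·φ(d₁)·√T = 52.315845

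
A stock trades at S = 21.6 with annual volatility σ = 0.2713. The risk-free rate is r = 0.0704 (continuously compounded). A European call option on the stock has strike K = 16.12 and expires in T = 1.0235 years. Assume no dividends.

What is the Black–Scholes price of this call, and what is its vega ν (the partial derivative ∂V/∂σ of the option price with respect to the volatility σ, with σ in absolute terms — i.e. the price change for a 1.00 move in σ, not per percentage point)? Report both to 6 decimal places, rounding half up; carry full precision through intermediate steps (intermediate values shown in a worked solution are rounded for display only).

price = 6.810819
ν = 2.976918

σ√T = 0.2713·√1.0235 = 0.274469
d₁ = (ln(S/K) + (r+σ²/2)T) / (σ√T) = (ln(21.6/16.12) + (0.0704+0.2713²/2)·1.0235) / 0.274469 = (0.292633 + 0.109721) / 0.274469 = 1.465933
d₂ = d₁ − σ√T = 1.465933 − 0.274469 = 1.191464
e^{−rT} = e^{−0.0704·1.0235} = 0.930480
N(d₁) = 0.928667,  N(d₂) = 0.883264
Call price V = S·N(d₁) − K·e^{−rT}·N(d₂) = 20.059203 − 13.248383 = 6.810819
φ(d₁) = (1/√(2π))·e^{−d₁²/2} = 0.136229
ν = S·φ(d₁)·√T = 2.976918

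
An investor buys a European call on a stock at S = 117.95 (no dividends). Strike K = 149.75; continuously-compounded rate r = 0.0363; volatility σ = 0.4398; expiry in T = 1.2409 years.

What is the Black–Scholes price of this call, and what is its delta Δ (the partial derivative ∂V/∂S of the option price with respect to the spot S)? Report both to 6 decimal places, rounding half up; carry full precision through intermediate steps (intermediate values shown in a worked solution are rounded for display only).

price = 14.563682
Δ = 0.440250

σ√T = 0.4398·√1.2409 = 0.489918
d₁ = (ln(S/K) + (r+σ²/2)T) / (σ√T) = (ln(117.95/149.75) + (0.0363+0.4398²/2)·1.2409) / 0.489918 = (-0.238706 + 0.165055) / 0.489918 = -0.150335
d₂ = d₁ − σ√T = -0.150335 − 0.489918 = -0.640253
e^{−rT} = e^{−0.0363·1.2409} = 0.955955
N(d₁) = 0.440250,  N(d₂) = 0.261004
Call price V = S·N(d₁) − K·e^{−rT}·N(d₂) = 51.927511 − 37.363828 = 14.563682
Δ = N(d₁) = 0.440250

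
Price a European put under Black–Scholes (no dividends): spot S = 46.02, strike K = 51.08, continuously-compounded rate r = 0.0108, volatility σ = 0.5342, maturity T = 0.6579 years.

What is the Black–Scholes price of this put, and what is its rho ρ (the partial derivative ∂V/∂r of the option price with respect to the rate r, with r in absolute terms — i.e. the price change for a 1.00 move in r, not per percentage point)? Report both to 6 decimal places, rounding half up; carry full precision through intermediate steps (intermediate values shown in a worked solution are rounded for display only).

price = 10.849796
ρ = -22.369445

σ√T = 0.5342·√0.6579 = 0.433295
d₁ = (ln(S/K) + (r+σ²/2)T) / (σ√T) = (ln(46.02/51.08) + (0.0108+0.5342²/2)·0.6579) / 0.433295 = (-0.104317 + 0.100978) / 0.433295 = -0.007707
d₂ = d₁ − σ√T = -0.007707 − 0.433295 = -0.441002
e^{−rT} = e^{−0.0108·0.6579} = 0.992920
N(−d₁) = 0.503075,  N(−d₂) = 0.670394
Put price V = K·e^{−rT}·N(−d₂) − S·N(−d₁) = 34.001284 − 23.151489 = 10.849796
ρ = −K·T·e^{−rT}·N(−d₂) = -22.369445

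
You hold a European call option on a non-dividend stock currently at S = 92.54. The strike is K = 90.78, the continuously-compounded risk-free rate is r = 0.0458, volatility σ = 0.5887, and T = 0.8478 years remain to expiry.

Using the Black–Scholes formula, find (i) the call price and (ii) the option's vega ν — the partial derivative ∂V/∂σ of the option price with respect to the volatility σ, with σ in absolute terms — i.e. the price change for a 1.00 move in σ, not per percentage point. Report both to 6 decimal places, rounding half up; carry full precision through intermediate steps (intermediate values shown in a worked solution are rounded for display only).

σ√T = 0.5887·√0.8478 = 0.542052
d₁ = (ln(S/K) + (r+σ²/2)T) / (σ√T) = (ln(92.54/90.78) + (0.0458+0.5887²/2)·0.8478) / 0.542052 = (0.019202 + 0.185739) / 0.542052 = 0.378084
d₂ = d₁ − σ√T = 0.378084 − 0.542052 = -0.163967
e^{−rT} = e^{−0.0458·0.8478} = 0.961915
N(d₁) = 0.647316,  N(d₂) = 0.434878
Call price V = S·N(d₁) − K·e^{−rT}·N(d₂) = 59.902625 − 37.974730 = 21.927895
φ(d₁) = (1/√(2π))·e^{−d₁²/2} = 0.371423
ν = S·φ(d₁)·√T = 31.647948

price = 21.927895
ν = 31.647948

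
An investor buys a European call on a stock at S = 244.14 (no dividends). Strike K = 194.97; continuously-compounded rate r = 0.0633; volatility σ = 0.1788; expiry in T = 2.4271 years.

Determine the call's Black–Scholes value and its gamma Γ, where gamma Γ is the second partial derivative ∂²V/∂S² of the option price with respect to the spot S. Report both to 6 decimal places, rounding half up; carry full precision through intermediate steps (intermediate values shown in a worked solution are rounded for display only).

price = 79.179113
Γ = 0.001910

σ√T = 0.1788·√2.4271 = 0.278555
d₁ = (ln(S/K) + (r+σ²/2)T) / (σ√T) = (ln(244.14/194.97) + (0.0633+0.1788²/2)·2.4271) / 0.278555 = (0.224896 + 0.192432) / 0.278555 = 1.498188
d₂ = d₁ − σ√T = 1.498188 − 0.278555 = 1.219633
e^{−rT} = e^{−0.0633·2.4271} = 0.857585
N(d₁) = 0.932958,  N(d₂) = 0.888698
Call price V = S·N(d₁) − K·e^{−rT}·N(d₂) = 227.772309 − 148.593196 = 79.179113
φ(d₁) = (1/√(2π))·e^{−d₁²/2} = 0.129870
Γ = φ(d₁) / (S·σ·√T) = 0.001910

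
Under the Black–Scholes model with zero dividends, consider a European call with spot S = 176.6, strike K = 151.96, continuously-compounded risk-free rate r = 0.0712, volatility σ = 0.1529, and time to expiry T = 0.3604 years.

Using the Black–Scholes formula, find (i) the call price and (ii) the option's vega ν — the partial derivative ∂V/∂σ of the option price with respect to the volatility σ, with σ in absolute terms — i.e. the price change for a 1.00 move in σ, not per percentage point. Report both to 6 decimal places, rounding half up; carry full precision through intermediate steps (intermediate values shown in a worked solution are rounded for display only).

σ√T = 0.1529·√0.3604 = 0.091791
d₁ = (ln(S/K) + (r+σ²/2)T) / (σ√T) = (ln(176.6/151.96) + (0.0712+0.1529²/2)·0.3604) / 0.091791 = (0.150270 + 0.029873) / 0.091791 = 1.962538
d₂ = d₁ − σ√T = 1.962538 − 0.091791 = 1.870747
e^{−rT} = e^{−0.0712·0.3604} = 0.974666
N(d₁) = 0.975150,  N(d₂) = 0.969310
Call price V = S·N(d₁) − K·e^{−rT}·N(d₂) = 172.211500 − 143.564723 = 28.646777
φ(d₁) = (1/√(2π))·e^{−d₁²/2} = 0.058151
ν = S·φ(d₁)·√T = 6.165078

price = 28.646777
ν = 6.165078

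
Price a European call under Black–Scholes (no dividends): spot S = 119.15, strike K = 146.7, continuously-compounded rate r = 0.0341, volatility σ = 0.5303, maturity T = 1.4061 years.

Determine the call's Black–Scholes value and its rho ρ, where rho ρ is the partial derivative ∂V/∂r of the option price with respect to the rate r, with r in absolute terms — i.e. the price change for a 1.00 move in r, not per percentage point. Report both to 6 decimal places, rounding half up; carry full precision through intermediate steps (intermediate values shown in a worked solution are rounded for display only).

σ√T = 0.5303·√1.4061 = 0.628825
d₁ = (ln(S/K) + (r+σ²/2)T) / (σ√T) = (ln(119.15/146.7) + (0.0341+0.5303²/2)·1.4061) / 0.628825 = (-0.208006 + 0.245658) / 0.628825 = 0.059877
d₂ = d₁ − σ√T = 0.059877 − 0.628825 = -0.568948
e^{−rT} = e^{−0.0341·1.4061} = 0.953183
N(d₁) = 0.523873,  N(d₂) = 0.284696
Call price V = S·N(d₁) − K·e^{−rT}·N(d₂) = 62.419474 − 39.809557 = 22.609917
ρ = K·T·e^{−rT}·N(d₂) = 55.976217

price = 22.609917
ρ = 55.976217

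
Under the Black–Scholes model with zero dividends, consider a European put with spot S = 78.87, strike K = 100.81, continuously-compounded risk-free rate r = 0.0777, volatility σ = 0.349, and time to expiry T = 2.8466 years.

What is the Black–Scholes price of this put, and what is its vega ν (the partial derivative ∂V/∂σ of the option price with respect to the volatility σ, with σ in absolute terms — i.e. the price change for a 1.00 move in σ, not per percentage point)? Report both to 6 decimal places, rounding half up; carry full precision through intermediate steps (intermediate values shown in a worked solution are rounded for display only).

price = 19.470679
ν = 51.411643

σ√T = 0.349·√2.8466 = 0.588828
d₁ = (ln(S/K) + (r+σ²/2)T) / (σ√T) = (ln(78.87/100.81) + (0.0777+0.349²/2)·2.8466) / 0.588828 = (-0.245437 + 0.394540) / 0.588828 = 0.253221
d₂ = d₁ − σ√T = 0.253221 − 0.588828 = -0.335607
e^{−rT} = e^{−0.0777·2.8466} = 0.801572
N(−d₁) = 0.400049,  N(−d₂) = 0.631417
Put price V = K·e^{−rT}·N(−d₂) − S·N(−d₁) = 51.022528 − 31.551849 = 19.470679
φ(d₁) = (1/√(2π))·e^{−d₁²/2} = 0.386355
ν = S·φ(d₁)·√T = 51.411643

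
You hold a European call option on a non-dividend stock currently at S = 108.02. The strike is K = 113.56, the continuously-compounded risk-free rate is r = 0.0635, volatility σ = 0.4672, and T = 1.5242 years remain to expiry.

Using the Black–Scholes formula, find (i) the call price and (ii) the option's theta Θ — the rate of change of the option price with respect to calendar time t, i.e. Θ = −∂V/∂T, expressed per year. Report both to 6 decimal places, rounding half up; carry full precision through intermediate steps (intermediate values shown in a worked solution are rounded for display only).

price = 26.500468
Θ = -10.351293

σ√T = 0.4672·√1.5242 = 0.576798
d₁ = (ln(S/K) + (r+σ²/2)T) / (σ√T) = (ln(108.02/113.56) + (0.0635+0.4672²/2)·1.5242) / 0.576798 = (-0.050015 + 0.263135) / 0.576798 = 0.369488
d₂ = d₁ − σ√T = 0.369488 − 0.576798 = -0.207310
e^{−rT} = e^{−0.0635·1.5242} = 0.907750
N(d₁) = 0.644118,  N(d₂) = 0.417884
Call price V = S·N(d₁) − K·e^{−rT}·N(d₂) = 69.577612 − 43.077144 = 26.500468
φ(d₁) = (1/√(2π))·e^{−d₁²/2} = 0.372619
Θ = −S·φ(d₁)·σ/(2√T) − r·K·e^{−rT}·N(d₂) = −7.615894 − 2.735399 = -10.351293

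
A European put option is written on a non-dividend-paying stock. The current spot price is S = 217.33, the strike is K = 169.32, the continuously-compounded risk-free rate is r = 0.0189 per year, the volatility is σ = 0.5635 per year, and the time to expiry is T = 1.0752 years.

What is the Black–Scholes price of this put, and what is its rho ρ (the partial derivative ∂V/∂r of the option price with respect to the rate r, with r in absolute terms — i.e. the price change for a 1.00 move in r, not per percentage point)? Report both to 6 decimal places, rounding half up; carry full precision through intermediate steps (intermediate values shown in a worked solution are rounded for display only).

σ√T = 0.5635·√1.0752 = 0.584304
d₁ = (ln(S/K) + (r+σ²/2)T) / (σ√T) = (ln(217.33/169.32) + (0.0189+0.5635²/2)·1.0752) / 0.584304 = (0.249627 + 0.191027) / 0.584304 = 0.754151
d₂ = d₁ − σ√T = 0.754151 − 0.584304 = 0.169847
e^{−rT} = e^{−0.0189·1.0752} = 0.979884
N(−d₁) = 0.225379,  N(−d₂) = 0.432565
Put price V = K·e^{−rT}·N(−d₂) − S·N(−d₁) = 71.768568 − 48.981678 = 22.786890
ρ = −K·T·e^{−rT}·N(−d₂) = -77.165564

price = 22.786890
ρ = -77.165564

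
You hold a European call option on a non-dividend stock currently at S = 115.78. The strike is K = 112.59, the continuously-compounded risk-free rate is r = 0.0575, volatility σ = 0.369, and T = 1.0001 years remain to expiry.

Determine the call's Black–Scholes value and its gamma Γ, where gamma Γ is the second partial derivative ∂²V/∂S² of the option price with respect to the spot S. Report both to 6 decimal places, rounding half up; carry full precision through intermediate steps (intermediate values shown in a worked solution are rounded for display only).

σ√T = 0.369·√1.0001 = 0.369018
d₁ = (ln(S/K) + (r+σ²/2)T) / (σ√T) = (ln(115.78/112.59) + (0.0575+0.369²/2)·1.0001) / 0.369018 = (0.027939 + 0.125593) / 0.369018 = 0.416055
d₂ = d₁ − σ√T = 0.416055 − 0.369018 = 0.047037
e^{−rT} = e^{−0.0575·1.0001} = 0.944116
N(d₁) = 0.661315,  N(d₂) = 0.518758
Call price V = S·N(d₁) − K·e^{−rT}·N(d₂) = 76.567067 − 55.142973 = 21.424094
φ(d₁) = (1/√(2π))·e^{−d₁²/2} = 0.365866
Γ = φ(d₁) / (S·σ·√T) = 0.008563

price = 21.424094
Γ = 0.008563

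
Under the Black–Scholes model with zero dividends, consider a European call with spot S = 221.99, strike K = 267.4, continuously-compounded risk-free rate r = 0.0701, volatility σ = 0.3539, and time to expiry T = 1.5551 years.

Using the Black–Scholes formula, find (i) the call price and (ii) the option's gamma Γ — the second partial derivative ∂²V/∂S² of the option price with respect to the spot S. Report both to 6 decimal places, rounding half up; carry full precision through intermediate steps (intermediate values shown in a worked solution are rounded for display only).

σ√T = 0.3539·√1.5551 = 0.441326
d₁ = (ln(S/K) + (r+σ²/2)T) / (σ√T) = (ln(221.99/267.4) + (0.0701+0.3539²/2)·1.5551) / 0.441326 = (-0.186113 + 0.206397) / 0.441326 = 0.045961
d₂ = d₁ − σ√T = 0.045961 − 0.441326 = -0.395366
e^{−rT} = e^{−0.0701·1.5551} = 0.896719
N(d₁) = 0.518329,  N(d₂) = 0.346287
Call price V = S·N(d₁) − K·e^{−rT}·N(d₂) = 115.063889 − 83.033522 = 32.030366
φ(d₁) = (1/√(2π))·e^{−d₁²/2} = 0.398521
Γ = φ(d₁) / (S·σ·√T) = 0.004068

price = 32.030366
Γ = 0.004068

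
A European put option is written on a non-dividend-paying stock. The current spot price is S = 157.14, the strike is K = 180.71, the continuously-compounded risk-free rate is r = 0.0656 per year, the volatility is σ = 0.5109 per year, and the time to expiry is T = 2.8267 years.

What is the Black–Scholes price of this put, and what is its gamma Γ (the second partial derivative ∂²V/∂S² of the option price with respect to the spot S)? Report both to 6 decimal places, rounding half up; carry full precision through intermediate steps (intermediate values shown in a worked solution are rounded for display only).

σ√T = 0.5109·√2.8267 = 0.858966
d₁ = (ln(S/K) + (r+σ²/2)T) / (σ√T) = (ln(157.14/180.71) + (0.0656+0.5109²/2)·2.8267) / 0.858966 = (-0.139756 + 0.554342) / 0.858966 = 0.482657
d₂ = d₁ − σ√T = 0.482657 − 0.858966 = -0.376308
e^{−rT} = e^{−0.0656·2.8267} = 0.830746
N(−d₁) = 0.314670,  N(−d₂) = 0.646656
Put price V = K·e^{−rT}·N(−d₂) − S·N(−d₁) = 97.078642 − 49.447170 = 47.631473
φ(d₁) = (1/√(2π))·e^{−d₁²/2} = 0.355078
Γ = φ(d₁) / (S·σ·√T) = 0.002631

price = 47.631473
Γ = 0.002631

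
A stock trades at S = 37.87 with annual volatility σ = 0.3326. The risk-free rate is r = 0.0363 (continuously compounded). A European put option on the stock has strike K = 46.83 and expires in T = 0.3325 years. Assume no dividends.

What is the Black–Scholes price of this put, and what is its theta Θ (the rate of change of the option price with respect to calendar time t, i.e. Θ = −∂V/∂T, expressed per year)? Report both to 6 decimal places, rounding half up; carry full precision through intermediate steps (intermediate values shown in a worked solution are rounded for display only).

σ√T = 0.3326·√0.3325 = 0.191787
d₁ = (ln(S/K) + (r+σ²/2)T) / (σ√T) = (ln(37.87/46.83) + (0.0363+0.3326²/2)·0.3325) / 0.191787 = (-0.212365 + 0.030461) / 0.191787 = -0.948471
d₂ = d₁ − σ√T = -0.948471 − 0.191787 = -1.140258
e^{−rT} = e^{−0.0363·0.3325} = 0.988003
N(−d₁) = 0.828555,  N(−d₂) = 0.872911
Put price V = K·e^{−rT}·N(−d₂) − S·N(−d₁) = 40.387974 − 31.377385 = 9.010589
φ(d₁) = (1/√(2π))·e^{−d₁²/2} = 0.254428
Θ = −S·φ(d₁)·σ/(2√T) + r·K·e^{−rT}·N(−d₂) = −2.778796 + 1.466083 = -1.312712

price = 9.010589
Θ = -1.312712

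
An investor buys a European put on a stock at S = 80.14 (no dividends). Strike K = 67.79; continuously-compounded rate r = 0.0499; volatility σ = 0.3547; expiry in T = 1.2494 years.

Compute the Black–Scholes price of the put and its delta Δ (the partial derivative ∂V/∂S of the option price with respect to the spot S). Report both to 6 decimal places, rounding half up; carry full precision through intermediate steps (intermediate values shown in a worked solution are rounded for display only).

σ√T = 0.3547·√1.2494 = 0.396471
d₁ = (ln(S/K) + (r+σ²/2)T) / (σ√T) = (ln(80.14/67.79) + (0.0499+0.3547²/2)·1.2494) / 0.396471 = (0.167360 + 0.140940) / 0.396471 = 0.777610
d₂ = d₁ − σ√T = 0.777610 − 0.396471 = 0.381139
e^{−rT} = e^{−0.0499·1.2494} = 0.939559
N(−d₁) = 0.218399,  N(−d₂) = 0.351550
Put price V = K·e^{−rT}·N(−d₂) − S·N(−d₁) = 22.391170 − 17.502528 = 4.888641
Δ = −N(−d₁) = -0.218399

price = 4.888641
Δ = -0.218399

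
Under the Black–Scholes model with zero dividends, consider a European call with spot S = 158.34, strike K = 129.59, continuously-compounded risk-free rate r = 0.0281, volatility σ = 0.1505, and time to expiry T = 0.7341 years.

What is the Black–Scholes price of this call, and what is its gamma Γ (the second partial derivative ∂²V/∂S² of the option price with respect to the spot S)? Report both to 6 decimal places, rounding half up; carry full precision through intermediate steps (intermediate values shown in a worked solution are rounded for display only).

σ√T = 0.1505·√0.7341 = 0.128948
d₁ = (ln(S/K) + (r+σ²/2)T) / (σ√T) = (ln(158.34/129.59) + (0.0281+0.1505²/2)·0.7341) / 0.128948 = (0.200369 + 0.028942) / 0.128948 = 1.778323
d₂ = d₁ − σ√T = 1.778323 − 0.128948 = 1.649376
e^{−rT} = e^{−0.0281·0.7341} = 0.979583
N(d₁) = 0.962325,  N(d₂) = 0.950465
Call price V = S·N(d₁) − K·e^{−rT}·N(d₂) = 152.374481 − 120.655948 = 31.718533
φ(d₁) = (1/√(2π))·e^{−d₁²/2} = 0.082072
Γ = φ(d₁) / (S·σ·√T) = 0.004020

price = 31.718533
Γ = 0.004020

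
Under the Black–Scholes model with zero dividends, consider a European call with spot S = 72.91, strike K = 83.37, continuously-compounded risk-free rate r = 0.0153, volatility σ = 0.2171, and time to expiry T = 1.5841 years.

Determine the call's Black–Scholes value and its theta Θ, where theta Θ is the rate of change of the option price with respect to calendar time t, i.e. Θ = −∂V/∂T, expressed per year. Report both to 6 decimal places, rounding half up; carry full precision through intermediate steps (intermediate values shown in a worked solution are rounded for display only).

price = 4.814400
Θ = -2.789270

σ√T = 0.2171·√1.5841 = 0.273244
d₁ = (ln(S/K) + (r+σ²/2)T) / (σ√T) = (ln(72.91/83.37) + (0.0153+0.2171²/2)·1.5841) / 0.273244 = (-0.134063 + 0.061568) / 0.273244 = -0.265311
d₂ = d₁ − σ√T = -0.265311 − 0.273244 = -0.538556
e^{−rT} = e^{−0.0153·1.5841} = 0.976055
N(d₁) = 0.395385,  N(d₂) = 0.295097
Call price V = S·N(d₁) − K·e^{−rT}·N(d₂) = 28.827511 − 24.013111 = 4.814400
φ(d₁) = (1/√(2π))·e^{−d₁²/2} = 0.385146
Θ = −S·φ(d₁)·σ/(2√T) − r·K·e^{−rT}·N(d₂) = −2.421869 − 0.367401 = -2.789270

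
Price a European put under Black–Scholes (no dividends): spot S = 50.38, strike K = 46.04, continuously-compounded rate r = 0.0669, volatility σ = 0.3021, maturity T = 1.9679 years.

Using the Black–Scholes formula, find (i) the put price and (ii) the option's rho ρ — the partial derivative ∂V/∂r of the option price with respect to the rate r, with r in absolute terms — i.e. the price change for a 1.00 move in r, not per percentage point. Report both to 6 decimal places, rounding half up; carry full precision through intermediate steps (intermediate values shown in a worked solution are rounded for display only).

σ√T = 0.3021·√1.9679 = 0.423791
d₁ = (ln(S/K) + (r+σ²/2)T) / (σ√T) = (ln(50.38/46.04) + (0.0669+0.3021²/2)·1.9679) / 0.423791 = (0.090084 + 0.221452) / 0.423791 = 0.735116
d₂ = d₁ − σ√T = 0.735116 − 0.423791 = 0.311324
e^{−rT} = e^{−0.0669·1.9679} = 0.876646
N(−d₁) = 0.231134,  N(−d₂) = 0.377777
Put price V = K·e^{−rT}·N(−d₂) − S·N(−d₁) = 15.247370 − 11.644556 = 3.602814
ρ = −K·T·e^{−rT}·N(−d₂) = -30.005299

price = 3.602814
ρ = -30.005299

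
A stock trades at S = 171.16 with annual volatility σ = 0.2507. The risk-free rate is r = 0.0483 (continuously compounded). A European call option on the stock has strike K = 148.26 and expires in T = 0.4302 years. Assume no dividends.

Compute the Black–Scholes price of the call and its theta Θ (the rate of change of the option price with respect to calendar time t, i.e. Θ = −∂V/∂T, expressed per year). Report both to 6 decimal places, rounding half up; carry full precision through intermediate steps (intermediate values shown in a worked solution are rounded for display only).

σ√T = 0.2507·√0.4302 = 0.164433
d₁ = (ln(S/K) + (r+σ²/2)T) / (σ√T) = (ln(171.16/148.26) + (0.0483+0.2507²/2)·0.4302) / 0.164433 = (0.143631 + 0.034298) / 0.164433 = 1.082075
d₂ = d₁ − σ√T = 1.082075 − 0.164433 = 0.917642
e^{−rT} = e^{−0.0483·0.4302} = 0.979436
N(d₁) = 0.860390,  N(d₂) = 0.820597
Call price V = S·N(d₁) − K·e^{−rT}·N(d₂) = 147.264429 − 119.159804 = 28.104625
φ(d₁) = (1/√(2π))·e^{−d₁²/2} = 0.222155
Θ = −S·φ(d₁)·σ/(2√T) − r·K·e^{−rT}·N(d₂) = −7.266858 − 5.755419 = -13.022276

price = 28.104625
Θ = -13.022276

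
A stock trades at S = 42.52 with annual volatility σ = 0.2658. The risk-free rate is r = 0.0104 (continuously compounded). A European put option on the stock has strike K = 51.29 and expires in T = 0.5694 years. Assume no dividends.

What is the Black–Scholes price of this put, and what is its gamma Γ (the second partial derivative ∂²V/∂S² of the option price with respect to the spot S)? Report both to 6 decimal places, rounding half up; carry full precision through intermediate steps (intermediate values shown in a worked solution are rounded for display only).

price = 9.392930
Γ = 0.033829

σ√T = 0.2658·√0.5694 = 0.200569
d₁ = (ln(S/K) + (r+σ²/2)T) / (σ√T) = (ln(42.52/51.29) + (0.0104+0.2658²/2)·0.5694) / 0.200569 = (-0.187521 + 0.026036) / 0.200569 = -0.805137
d₂ = d₁ − σ√T = -0.805137 − 0.200569 = -1.005706
e^{−rT} = e^{−0.0104·0.5694} = 0.994096
N(−d₁) = 0.789630,  N(−d₂) = 0.842722
Put price V = K·e^{−rT}·N(−d₂) − S·N(−d₁) = 42.967987 − 33.575057 = 9.392930
φ(d₁) = (1/√(2π))·e^{−d₁²/2} = 0.288500
Γ = φ(d₁) / (S·σ·√T) = 0.033829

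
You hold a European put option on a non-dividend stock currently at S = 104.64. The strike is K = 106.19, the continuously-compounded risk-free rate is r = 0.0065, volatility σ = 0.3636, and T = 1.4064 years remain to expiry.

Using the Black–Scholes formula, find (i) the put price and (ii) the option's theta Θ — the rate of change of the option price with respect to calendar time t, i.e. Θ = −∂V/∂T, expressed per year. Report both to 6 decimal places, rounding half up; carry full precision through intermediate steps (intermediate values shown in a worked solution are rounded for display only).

σ√T = 0.3636·√1.4064 = 0.431200
d₁ = (ln(S/K) + (r+σ²/2)T) / (σ√T) = (ln(104.64/106.19) + (0.0065+0.3636²/2)·1.4064) / 0.431200 = (-0.014704 + 0.102108) / 0.431200 = 0.202700
d₂ = d₁ − σ√T = 0.202700 − 0.431200 = -0.228500
e^{−rT} = e^{−0.0065·1.4064} = 0.990900
N(−d₁) = 0.419685,  N(−d₂) = 0.590371
Put price V = K·e^{−rT}·N(−d₂) − S·N(−d₁) = 62.121020 − 43.915821 = 18.205199
φ(d₁) = (1/√(2π))·e^{−d₁²/2} = 0.390830
Θ = −S·φ(d₁)·σ/(2√T) + r·K·e^{−rT}·N(−d₂) = −6.269390 + 0.403787 = -5.865603

price = 18.205199
Θ = -5.865603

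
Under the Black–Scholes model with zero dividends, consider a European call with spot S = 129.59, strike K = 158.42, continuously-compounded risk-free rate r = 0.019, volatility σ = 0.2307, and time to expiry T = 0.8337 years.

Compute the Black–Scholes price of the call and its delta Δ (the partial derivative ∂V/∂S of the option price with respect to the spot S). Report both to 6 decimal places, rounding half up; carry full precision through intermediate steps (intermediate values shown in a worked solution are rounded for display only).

σ√T = 0.2307·√0.8337 = 0.210646
d₁ = (ln(S/K) + (r+σ²/2)T) / (σ√T) = (ln(129.59/158.42) + (0.019+0.2307²/2)·0.8337) / 0.210646 = (-0.200874 + 0.038026) / 0.210646 = -0.773090
d₂ = d₁ − σ√T = -0.773090 − 0.210646 = -0.983736
e^{−rT} = e^{−0.019·0.8337} = 0.984284
N(d₁) = 0.219735,  N(d₂) = 0.162623
Call price V = S·N(d₁) − K·e^{−rT}·N(d₂) = 28.475406 − 25.357828 = 3.117579
Δ = N(d₁) = 0.219735

price = 3.117579
Δ = 0.219735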